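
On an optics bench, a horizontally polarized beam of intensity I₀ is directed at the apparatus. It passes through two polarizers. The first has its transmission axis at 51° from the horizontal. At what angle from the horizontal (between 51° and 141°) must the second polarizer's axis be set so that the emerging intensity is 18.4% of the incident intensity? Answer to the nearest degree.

θ ≈ 98°

I₁ = I₀ cos²(51° − 0°) = I₀ cos²(51°) = 0.396 I₀.
Need I₂/I₀ = 0.184, so cos²(θ − 51°) = 0.184 / 0.396 = 0.4646.
θ − 51° = arccos(√0.4646) = 47.0°, giving θ ≈ 51 + 47.0 = 98.0°.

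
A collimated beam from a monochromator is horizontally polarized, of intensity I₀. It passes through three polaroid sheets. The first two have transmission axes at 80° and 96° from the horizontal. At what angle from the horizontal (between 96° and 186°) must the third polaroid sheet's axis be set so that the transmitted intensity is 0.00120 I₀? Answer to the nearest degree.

θ ≈ 174°

I₁ = I₀ cos²(80° − 0°) = I₀ cos²(80°) = 0.03015 I₀.
I₂ = I₁ cos²(96° − 80°) = 0.03015 I₀ · cos²(16°) = 0.02786 I₀.
Need I₃/I₀ = 0.0012, so cos²(θ − 96°) = 0.0012 / 0.02786 = 0.04307.
θ − 96° = arccos(√0.04307) = 78.0°, giving θ ≈ 96 + 78.0 = 174.0°.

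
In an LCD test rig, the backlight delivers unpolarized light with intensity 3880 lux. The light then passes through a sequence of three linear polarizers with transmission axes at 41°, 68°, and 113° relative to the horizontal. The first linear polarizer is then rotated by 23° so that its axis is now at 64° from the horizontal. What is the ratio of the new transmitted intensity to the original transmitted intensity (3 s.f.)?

Before rotation:
Unpolarized light through the first polarizer → I₁ = ½ I₀, now polarized at 41°.
I₂ = I₁ cos²(68° − 41°) = 0.5 I₀ · cos²(27°) = 0.3969 I₀.
I₃ = I₂ cos²(113° − 68°) = 0.3969 I₀ · cos²(45°) = 0.1985 I₀.
After rotation:
Unpolarized light through the first polarizer → I₁ = ½ I₀, now polarized at 64°.
I₂ = I₁ cos²(68° − 64°) = 0.5 I₀ · cos²(4°) = 0.4976 I₀.
I₃ = I₂ cos²(113° − 68°) = 0.4976 I₀ · cos²(45°) = 0.2488 I₀.
Ratio = 0.2488 / 0.1985 = 1.253.

I_new/I_old ≈ 1.25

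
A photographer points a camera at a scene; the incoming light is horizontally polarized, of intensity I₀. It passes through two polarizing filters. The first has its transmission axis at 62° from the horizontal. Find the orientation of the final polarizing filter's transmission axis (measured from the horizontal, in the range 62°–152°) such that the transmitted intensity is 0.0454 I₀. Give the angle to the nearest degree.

θ ≈ 125°

I₁ = I₀ cos²(62° − 0°) = I₀ cos²(62°) = 0.2204 I₀.
Need I₂/I₀ = 0.0454, so cos²(θ − 62°) = 0.0454 / 0.2204 = 0.206.
θ − 62° = arccos(√0.206) = 63.0°, giving θ ≈ 62 + 63.0 = 125.0°.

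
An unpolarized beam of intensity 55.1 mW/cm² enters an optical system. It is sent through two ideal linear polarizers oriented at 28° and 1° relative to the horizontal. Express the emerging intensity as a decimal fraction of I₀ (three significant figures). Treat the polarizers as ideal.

I/I₀ ≈ 0.397

Unpolarized light through the first polarizer → I₁ = 55.1 mW/cm²/2 = 27.55 mW/cm², polarized at 28°.
I₂ = I₁ · cos²(27°) = 27.55 · 0.7939 = 21.87 mW/cm².
Transmitted fraction = 0.3969.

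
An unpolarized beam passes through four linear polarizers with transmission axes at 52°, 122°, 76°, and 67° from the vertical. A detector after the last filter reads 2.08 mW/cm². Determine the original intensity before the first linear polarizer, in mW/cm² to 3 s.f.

Unpolarized light through the first polarizer → I₁ = ½ I₀, now polarized at 52°.
I₂ = I₁ cos²(122° − 52°) = 0.5 I₀ · cos²(70°) = 0.05849 I₀.
I₃ = I₂ cos²(76° − 122°) = 0.05849 I₀ · cos²(46°) = 0.02822 I₀.
I₄ = I₃ cos²(67° − 76°) = 0.02822 I₀ · cos²(9°) = 0.02753 I₀.
So 2.08 mW/cm² = 0.02753 I₀, giving I₀ = 2.08/0.02753 = 75.55 mW/cm².

I₀ ≈ 75.5 mW/cm²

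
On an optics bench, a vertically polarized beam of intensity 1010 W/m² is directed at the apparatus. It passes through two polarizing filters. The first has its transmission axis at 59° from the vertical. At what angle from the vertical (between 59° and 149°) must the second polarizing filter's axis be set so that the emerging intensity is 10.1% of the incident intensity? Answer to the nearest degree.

I₁ = I₀ cos²(59° − 0°) = I₀ cos²(59°) = 0.2653 I₀.
Need I₂/I₀ = 0.101, so cos²(θ − 59°) = 0.101 / 0.2653 = 0.3808.
θ − 59° = arccos(√0.3808) = 51.9°, giving θ ≈ 59 + 51.9 = 110.9°.

θ ≈ 111°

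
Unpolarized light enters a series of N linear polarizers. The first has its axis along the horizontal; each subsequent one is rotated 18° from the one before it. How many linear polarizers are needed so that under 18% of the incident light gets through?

N = 12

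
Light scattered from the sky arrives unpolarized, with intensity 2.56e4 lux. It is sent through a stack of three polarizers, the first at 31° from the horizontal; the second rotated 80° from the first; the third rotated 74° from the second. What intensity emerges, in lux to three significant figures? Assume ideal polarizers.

I ≈ 29.3 lux

Unpolarized light through the first polarizer → I₁ = 2.56e4 lux/2 = 1.28e+04 lux, polarized at 31°.
I₂ = I₁ · cos²(80°) = 1.28e+04 · 0.03015 = 386 lux.
I₃ = I₂ · cos²(74°) = 386 · 0.07598 = 29.32 lux.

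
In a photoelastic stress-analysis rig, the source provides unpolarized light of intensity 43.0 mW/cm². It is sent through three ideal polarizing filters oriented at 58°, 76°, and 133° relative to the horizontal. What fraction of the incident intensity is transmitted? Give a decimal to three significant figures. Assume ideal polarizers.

I/I₀ ≈ 0.134

Unpolarized light through the first polarizer → I₁ = 43.0 mW/cm²/2 = 21.5 mW/cm², polarized at 58°.
I₂ = I₁ · cos²(18°) = 21.5 · 0.9045 = 19.45 mW/cm².
I₃ = I₂ · cos²(57°) = 19.45 · 0.2966 = 5.769 mW/cm².
Transmitted fraction = 0.1342.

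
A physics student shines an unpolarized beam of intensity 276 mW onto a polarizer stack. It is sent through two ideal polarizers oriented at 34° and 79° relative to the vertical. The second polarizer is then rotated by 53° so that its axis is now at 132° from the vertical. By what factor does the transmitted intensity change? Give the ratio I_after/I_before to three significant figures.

Before rotation:
Unpolarized light through the first polarizer → I₁ = ½ I₀, now polarized at 34°.
I₂ = I₁ cos²(79° − 34°) = 0.5 I₀ · cos²(45°) = 0.25 I₀.
After rotation:
Unpolarized light through the first polarizer → I₁ = ½ I₀, now polarized at 34°.
Angle between axes 1 and 2: 82°. I₂ = 0.5 I₀ · cos²(82°) = 0.009685 I₀.
Ratio = 0.009685 / 0.25 = 0.03874.

I_new/I_old ≈ 0.0387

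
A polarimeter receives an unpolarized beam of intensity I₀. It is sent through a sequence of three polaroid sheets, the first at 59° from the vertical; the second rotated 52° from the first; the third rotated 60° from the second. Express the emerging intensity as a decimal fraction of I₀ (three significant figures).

≈ 0.0474 I₀

Unpolarized light through the first polarizer → I₁ = ½ I₀, now polarized at 59°.
I₂ = I₁ cos²(52°) = 0.5 · 0.379 I₀ = 0.1895 I₀.
I₃ = I₂ cos²(60°) = 0.1895 · 0.25 I₀ = 0.04738 I₀.
Transmitted fraction = 0.04738.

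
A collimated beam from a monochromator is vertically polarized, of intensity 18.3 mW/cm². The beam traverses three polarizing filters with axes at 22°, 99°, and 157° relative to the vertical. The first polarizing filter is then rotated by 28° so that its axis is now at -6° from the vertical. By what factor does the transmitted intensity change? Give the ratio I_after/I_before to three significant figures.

I_new/I_old ≈ 1.52

Before rotation:
I₁ = I₀ cos²(22° − 0°) = I₀ cos²(22°) = 0.8597 I₀.
I₂ = I₁ cos²(99° − 22°) = 0.8597 I₀ · cos²(77°) = 0.0435 I₀.
I₃ = I₂ cos²(157° − 99°) = 0.0435 I₀ · cos²(58°) = 0.01222 I₀.
After rotation:
I₁ = I₀ cos²(-6° − 0°) = I₀ cos²(6°) = 0.9891 I₀.
Angle between axes 1 and 2: 75°. I₂ = 0.9891 I₀ · cos²(75°) = 0.06626 I₀.
I₃ = I₂ cos²(157° − 99°) = 0.06626 I₀ · cos²(58°) = 0.01861 I₀.
Ratio = 0.01861 / 0.01222 = 1.523.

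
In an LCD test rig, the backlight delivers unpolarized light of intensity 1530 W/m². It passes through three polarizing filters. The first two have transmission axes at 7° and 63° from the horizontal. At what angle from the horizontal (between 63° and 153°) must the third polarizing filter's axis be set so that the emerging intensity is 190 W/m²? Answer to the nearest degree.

θ ≈ 90°

Unpolarized light through the first polarizer → I₁ = ½ I₀, now polarized at 7°.
I₂ = I₁ cos²(63° − 7°) = 0.5 I₀ · cos²(56°) = 0.1563 I₀.
Target fraction: 190 / 1530 W/m² = 0.1242 of I₀.
Need I₃/I₀ = 0.1242, so cos²(θ − 63°) = 0.1242 / 0.1563 = 0.7943.
θ − 63° = arccos(√0.7943) = 27.0°, giving θ ≈ 63 + 27.0 = 90.0°.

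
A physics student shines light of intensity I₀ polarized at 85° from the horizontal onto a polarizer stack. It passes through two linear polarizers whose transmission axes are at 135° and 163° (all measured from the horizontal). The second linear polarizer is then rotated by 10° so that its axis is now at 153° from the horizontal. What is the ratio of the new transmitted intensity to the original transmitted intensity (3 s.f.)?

Before rotation:
I₁ = I₀ cos²(135° − 85°) = I₀ cos²(50°) = 0.4132 I₀.
I₂ = I₁ cos²(163° − 135°) = 0.4132 I₀ · cos²(28°) = 0.3221 I₀.
After rotation:
I₁ = I₀ cos²(135° − 85°) = I₀ cos²(50°) = 0.4132 I₀.
I₂ = I₁ cos²(153° − 135°) = 0.4132 I₀ · cos²(18°) = 0.3737 I₀.
Ratio = 0.3737 / 0.3221 = 1.16.

I_new/I_old ≈ 1.16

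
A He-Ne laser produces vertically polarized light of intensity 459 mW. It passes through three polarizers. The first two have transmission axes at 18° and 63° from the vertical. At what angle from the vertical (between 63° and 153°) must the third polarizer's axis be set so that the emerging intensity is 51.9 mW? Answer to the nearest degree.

θ ≈ 123°

I₁ = I₀ cos²(18° − 0°) = I₀ cos²(18°) = 0.9045 I₀.
I₂ = I₁ cos²(63° − 18°) = 0.9045 I₀ · cos²(45°) = 0.4523 I₀.
Target fraction: 51.9 / 459 mW = 0.1131 of I₀.
Need I₃/I₀ = 0.1131, so cos²(θ − 63°) = 0.1131 / 0.4523 = 0.25.
θ − 63° = arccos(√0.25) = 60.0°, giving θ ≈ 63 + 60.0 = 123.0°.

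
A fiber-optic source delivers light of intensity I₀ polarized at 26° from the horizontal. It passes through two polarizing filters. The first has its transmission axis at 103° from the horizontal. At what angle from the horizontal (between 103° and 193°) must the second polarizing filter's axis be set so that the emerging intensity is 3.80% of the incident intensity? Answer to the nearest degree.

I₁ = I₀ cos²(103° − 26°) = I₀ cos²(77°) = 0.0506 I₀.
Need I₂/I₀ = 0.038, so cos²(θ − 103°) = 0.038 / 0.0506 = 0.7509.
θ − 103° = arccos(√0.7509) = 29.9°, giving θ ≈ 103 + 29.9 = 132.9°.

θ ≈ 133°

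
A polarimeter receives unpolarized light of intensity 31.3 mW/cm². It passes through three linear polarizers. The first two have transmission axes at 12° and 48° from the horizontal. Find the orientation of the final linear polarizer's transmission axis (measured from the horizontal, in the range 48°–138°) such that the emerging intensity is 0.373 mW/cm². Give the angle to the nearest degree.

θ ≈ 127°

Unpolarized light through the first polarizer → I₁ = ½ I₀, now polarized at 12°.
I₂ = I₁ cos²(48° − 12°) = 0.5 I₀ · cos²(36°) = 0.3273 I₀.
Target fraction: 0.373 / 31.3 mW/cm² = 0.01192 of I₀.
Need I₃/I₀ = 0.01192, so cos²(θ − 48°) = 0.01192 / 0.3273 = 0.03641.
θ − 48° = arccos(√0.03641) = 79.0°, giving θ ≈ 48 + 79.0 = 127.0°.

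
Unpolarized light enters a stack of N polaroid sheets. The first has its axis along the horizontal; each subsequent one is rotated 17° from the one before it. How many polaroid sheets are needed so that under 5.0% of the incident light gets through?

First polarizer halves the unpolarized light: factor 1/2.
Each further stage multiplies by cos²(17°) = 0.9145.
After N polarizers: T = 0.5·0.9145^(N−1). Require T < 0.050 ⇒ N−1 > ln(0.050/0.5)/ln(0.9145) = 25.77, so N−1 ≥ 26 and N = 27.
Check: N=27 gives T = 0.04898 < 0.050; N=26 gives T = 0.05355.

N = 27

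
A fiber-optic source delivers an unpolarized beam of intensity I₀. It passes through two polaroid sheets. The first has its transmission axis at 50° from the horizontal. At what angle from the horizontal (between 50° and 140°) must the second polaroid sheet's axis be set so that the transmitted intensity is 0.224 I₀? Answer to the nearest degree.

Unpolarized light through the first polarizer → I₁ = ½ I₀, now polarized at 50°.
Need I₂/I₀ = 0.224, so cos²(θ − 50°) = 0.224 / 0.5 = 0.448.
θ − 50° = arccos(√0.448) = 48.0°, giving θ ≈ 50 + 48.0 = 98.0°.

θ ≈ 98°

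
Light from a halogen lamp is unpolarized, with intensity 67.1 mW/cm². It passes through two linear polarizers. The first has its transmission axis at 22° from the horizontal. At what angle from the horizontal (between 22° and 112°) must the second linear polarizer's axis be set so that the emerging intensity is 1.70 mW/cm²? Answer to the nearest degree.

Unpolarized light through the first polarizer → I₁ = ½ I₀, now polarized at 22°.
Target fraction: 1.70 / 67.1 mW/cm² = 0.02534 of I₀.
Need I₂/I₀ = 0.02534, so cos²(θ − 22°) = 0.02534 / 0.5 = 0.05067.
θ − 22° = arccos(√0.05067) = 77.0°, giving θ ≈ 22 + 77.0 = 99.0°.

θ ≈ 99°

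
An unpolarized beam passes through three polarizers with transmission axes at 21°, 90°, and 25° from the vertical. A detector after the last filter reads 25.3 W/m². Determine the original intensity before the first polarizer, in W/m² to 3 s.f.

Unpolarized light through the first polarizer → I₁ = ½ I₀, now polarized at 21°.
I₂ = I₁ cos²(90° − 21°) = 0.5 I₀ · cos²(69°) = 0.06421 I₀.
I₃ = I₂ cos²(25° − 90°) = 0.06421 I₀ · cos²(65°) = 0.01147 I₀.
So 25.3 W/m² = 0.01147 I₀, giving I₀ = 25.3/0.01147 = 2206 W/m².

I₀ ≈ 2210 W/m²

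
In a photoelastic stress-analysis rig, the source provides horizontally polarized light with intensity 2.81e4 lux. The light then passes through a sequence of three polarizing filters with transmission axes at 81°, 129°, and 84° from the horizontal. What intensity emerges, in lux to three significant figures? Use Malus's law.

By Malus's law, I₁ = 2.81e4 lux · cos²(81°) = 687.7 lux.
I₂ = I₁ · cos²(48°) = 687.7 · 0.4477 = 307.9 lux.
I₃ = I₂ · cos²(45°) = 307.9 · 0.5 = 153.9 lux.

I ≈ 154 lux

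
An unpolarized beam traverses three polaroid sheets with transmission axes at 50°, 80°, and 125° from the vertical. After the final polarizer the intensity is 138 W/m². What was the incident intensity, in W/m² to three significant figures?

I₀ ≈ 736 W/m²

Unpolarized light through the first polarizer → I₁ = ½ I₀, now polarized at 50°.
I₂ = I₁ cos²(80° − 50°) = 0.5 I₀ · cos²(30°) = 0.375 I₀.
I₃ = I₂ cos²(125° − 80°) = 0.375 I₀ · cos²(45°) = 0.1875 I₀.
So 138 W/m² = 0.1875 I₀, giving I₀ = 138/0.1875 = 736 W/m².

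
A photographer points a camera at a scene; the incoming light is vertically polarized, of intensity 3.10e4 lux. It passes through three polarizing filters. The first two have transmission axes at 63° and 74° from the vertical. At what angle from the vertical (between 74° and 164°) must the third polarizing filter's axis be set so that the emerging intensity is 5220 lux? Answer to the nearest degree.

θ ≈ 97°

I₁ = I₀ cos²(63° − 0°) = I₀ cos²(63°) = 0.2061 I₀.
I₂ = I₁ cos²(74° − 63°) = 0.2061 I₀ · cos²(11°) = 0.1986 I₀.
Target fraction: 5220 / 3.10e4 lux = 0.1684 of I₀.
Need I₃/I₀ = 0.1684, so cos²(θ − 74°) = 0.1684 / 0.1986 = 0.8479.
θ − 74° = arccos(√0.8479) = 23.0°, giving θ ≈ 74 + 23.0 = 97.0°.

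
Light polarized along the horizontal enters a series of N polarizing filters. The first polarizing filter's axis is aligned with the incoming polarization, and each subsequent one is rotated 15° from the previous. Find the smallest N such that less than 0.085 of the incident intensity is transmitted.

First polarizer is aligned with the polarization: full transmission.
Each further stage multiplies by cos²(15°) = 0.933.
After N polarizers: T = 0.933^(N−1). Require T < 0.085 ⇒ N−1 > ln(0.085)/ln(0.933) = 35.55, so N−1 ≥ 36 and N = 37.
Check: N=37 gives T = 0.0824 < 0.085; N=36 gives T = 0.08832.

N = 37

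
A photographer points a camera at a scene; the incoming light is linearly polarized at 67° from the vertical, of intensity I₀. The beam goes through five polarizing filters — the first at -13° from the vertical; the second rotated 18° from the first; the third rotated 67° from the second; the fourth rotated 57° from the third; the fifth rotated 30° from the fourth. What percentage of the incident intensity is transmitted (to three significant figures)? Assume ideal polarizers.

By Malus's law, I₁ = I₀ cos²(-13° − 67°) = I₀ cos²(80°) = 0.03015 I₀.
I₂ = I₁ cos²(18°) = 0.03015 · 0.9045 I₀ = 0.02727 I₀.
I₃ = I₂ cos²(67°) = 0.02727 · 0.1527 I₀ = 0.004164 I₀.
I₄ = I₃ cos²(57°) = 0.004164 · 0.2966 I₀ = 0.001235 I₀.
I₅ = I₄ cos²(30°) = 0.001235 · 0.75 I₀ = 0.0009264 I₀.
That is 0.09264% of the incident intensity.

≈ 0.0926%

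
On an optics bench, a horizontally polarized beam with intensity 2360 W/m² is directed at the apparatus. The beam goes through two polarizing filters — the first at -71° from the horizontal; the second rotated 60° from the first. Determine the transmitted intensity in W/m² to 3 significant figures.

I ≈ 62.5 W/m²

I₁ = 2360 W/m² · cos²(71°) = 250.1 W/m².
I₂ = I₁ · cos²(60°) = 250.1 · 0.25 = 62.54 W/m².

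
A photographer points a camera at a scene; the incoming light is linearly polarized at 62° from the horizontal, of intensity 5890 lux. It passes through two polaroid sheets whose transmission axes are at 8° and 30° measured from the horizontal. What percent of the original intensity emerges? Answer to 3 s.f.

≈ 29.7%

I₁ = 5890 lux · cos²(54°) = 2035 lux.
I₂ = I₁ · cos²(22°) = 2035 · 0.8597 = 1749 lux.
That is 29.7% of the incident intensity.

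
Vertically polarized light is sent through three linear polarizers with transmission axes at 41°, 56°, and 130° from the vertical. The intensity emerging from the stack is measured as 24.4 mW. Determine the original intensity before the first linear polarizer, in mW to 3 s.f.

I₀ ≈ 604 mW

By Malus's law, I₁ = I₀ cos²(41° − 0°) = I₀ cos²(41°) = 0.5696 I₀.
I₂ = I₁ cos²(56° − 41°) = 0.5696 I₀ · cos²(15°) = 0.5314 I₀.
I₃ = I₂ cos²(130° − 56°) = 0.5314 I₀ · cos²(74°) = 0.04038 I₀.
So 24.4 mW = 0.04038 I₀, giving I₀ = 24.4/0.04038 = 604.3 mW.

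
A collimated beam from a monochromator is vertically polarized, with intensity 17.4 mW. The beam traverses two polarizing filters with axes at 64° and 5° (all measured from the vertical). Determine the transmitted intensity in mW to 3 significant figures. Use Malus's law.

By Malus's law, I₁ = 17.4 mW · cos²(64°) = 3.344 mW.
I₂ = I₁ · cos²(59°) = 3.344 · 0.2653 = 0.887 mW.

I ≈ 0.887 mW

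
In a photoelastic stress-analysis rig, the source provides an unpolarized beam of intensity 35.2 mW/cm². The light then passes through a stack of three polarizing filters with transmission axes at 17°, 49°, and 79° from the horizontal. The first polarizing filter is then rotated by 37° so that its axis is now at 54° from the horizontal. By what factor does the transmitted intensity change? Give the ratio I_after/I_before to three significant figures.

Before rotation:
Unpolarized light through the first polarizer → I₁ = ½ I₀, now polarized at 17°.
I₂ = I₁ cos²(49° − 17°) = 0.5 I₀ · cos²(32°) = 0.3596 I₀.
I₃ = I₂ cos²(79° − 49°) = 0.3596 I₀ · cos²(30°) = 0.2697 I₀.
After rotation:
Unpolarized light through the first polarizer → I₁ = ½ I₀, now polarized at 54°.
I₂ = I₁ cos²(49° − 54°) = 0.5 I₀ · cos²(5°) = 0.4962 I₀.
I₃ = I₂ cos²(79° − 49°) = 0.4962 I₀ · cos²(30°) = 0.3722 I₀.
Ratio = 0.3722 / 0.2697 = 1.38.

I_new/I_old ≈ 1.38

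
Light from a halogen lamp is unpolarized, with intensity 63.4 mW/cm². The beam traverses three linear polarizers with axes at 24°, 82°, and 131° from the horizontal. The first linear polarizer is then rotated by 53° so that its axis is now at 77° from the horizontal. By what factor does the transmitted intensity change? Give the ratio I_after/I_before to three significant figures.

Before rotation:
Unpolarized light through the first polarizer → I₁ = ½ I₀, now polarized at 24°.
I₂ = I₁ cos²(82° − 24°) = 0.5 I₀ · cos²(58°) = 0.1404 I₀.
I₃ = I₂ cos²(131° − 82°) = 0.1404 I₀ · cos²(49°) = 0.06043 I₀.
After rotation:
Unpolarized light through the first polarizer → I₁ = ½ I₀, now polarized at 77°.
I₂ = I₁ cos²(82° − 77°) = 0.5 I₀ · cos²(5°) = 0.4962 I₀.
I₃ = I₂ cos²(131° − 82°) = 0.4962 I₀ · cos²(49°) = 0.2136 I₀.
Ratio = 0.2136 / 0.06043 = 3.534.

I_new/I_old ≈ 3.53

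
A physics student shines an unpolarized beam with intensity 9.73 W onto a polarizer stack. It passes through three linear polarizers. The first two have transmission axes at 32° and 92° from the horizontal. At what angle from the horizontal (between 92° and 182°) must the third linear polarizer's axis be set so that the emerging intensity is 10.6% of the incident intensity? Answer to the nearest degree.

θ ≈ 115°

Unpolarized light through the first polarizer → I₁ = ½ I₀, now polarized at 32°.
I₂ = I₁ cos²(92° − 32°) = 0.5 I₀ · cos²(60°) = 0.125 I₀.
Need I₃/I₀ = 0.106, so cos²(θ − 92°) = 0.106 / 0.125 = 0.848.
θ − 92° = arccos(√0.848) = 22.9°, giving θ ≈ 92 + 22.9 = 114.9°.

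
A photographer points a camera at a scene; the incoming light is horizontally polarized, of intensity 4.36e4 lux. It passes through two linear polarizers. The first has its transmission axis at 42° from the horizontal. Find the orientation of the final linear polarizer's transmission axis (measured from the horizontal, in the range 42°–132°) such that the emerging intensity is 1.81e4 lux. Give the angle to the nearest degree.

θ ≈ 72°

I₁ = I₀ cos²(42° − 0°) = I₀ cos²(42°) = 0.5523 I₀.
Target fraction: 1.81e4 / 4.36e4 lux = 0.4151 of I₀.
Need I₂/I₀ = 0.4151, so cos²(θ − 42°) = 0.4151 / 0.5523 = 0.7517.
θ − 42° = arccos(√0.7517) = 29.9°, giving θ ≈ 42 + 29.9 = 71.9°.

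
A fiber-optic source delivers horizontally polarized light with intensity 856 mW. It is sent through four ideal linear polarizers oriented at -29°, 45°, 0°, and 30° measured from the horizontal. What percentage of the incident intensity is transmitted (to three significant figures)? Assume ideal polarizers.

≈ 2.18%

I₁ = 856 mW · cos²(29°) = 654.8 mW.
I₂ = I₁ · cos²(74°) = 654.8 · 0.07598 = 49.75 mW.
I₃ = I₂ · cos²(45°) = 49.75 · 0.5 = 24.87 mW.
I₄ = I₃ · cos²(30°) = 24.87 · 0.75 = 18.66 mW.
That is 2.179% of the incident intensity.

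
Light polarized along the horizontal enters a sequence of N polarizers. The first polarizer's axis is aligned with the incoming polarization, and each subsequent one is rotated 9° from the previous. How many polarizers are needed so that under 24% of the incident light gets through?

First polarizer is aligned with the polarization: full transmission.
Each further stage multiplies by cos²(9°) = 0.9755.
After N polarizers: T = 0.9755^(N−1). Require T < 0.24 ⇒ N−1 > ln(0.24)/ln(0.9755) = 57.60, so N−1 ≥ 58 and N = 59.
Check: N=59 gives T = 0.2376 < 0.24; N=58 gives T = 0.2436.

N = 59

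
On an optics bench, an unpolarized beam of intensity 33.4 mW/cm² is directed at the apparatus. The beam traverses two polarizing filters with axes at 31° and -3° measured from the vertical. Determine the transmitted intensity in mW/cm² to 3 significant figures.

I ≈ 11.5 mW/cm²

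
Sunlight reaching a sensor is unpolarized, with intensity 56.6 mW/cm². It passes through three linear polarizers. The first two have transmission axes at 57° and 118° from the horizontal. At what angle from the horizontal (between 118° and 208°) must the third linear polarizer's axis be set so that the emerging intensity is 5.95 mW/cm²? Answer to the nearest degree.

θ ≈ 137°

Unpolarized light through the first polarizer → I₁ = ½ I₀, now polarized at 57°.
I₂ = I₁ cos²(118° − 57°) = 0.5 I₀ · cos²(61°) = 0.1175 I₀.
Target fraction: 5.95 / 56.6 mW/cm² = 0.1051 of I₀.
Need I₃/I₀ = 0.1051, so cos²(θ − 118°) = 0.1051 / 0.1175 = 0.8945.
θ − 118° = arccos(√0.8945) = 19.0°, giving θ ≈ 118 + 19.0 = 137.0°.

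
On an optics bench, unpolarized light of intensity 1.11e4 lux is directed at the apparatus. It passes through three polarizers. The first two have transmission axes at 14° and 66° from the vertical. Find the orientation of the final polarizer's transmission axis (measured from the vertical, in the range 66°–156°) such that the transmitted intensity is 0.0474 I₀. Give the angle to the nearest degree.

θ ≈ 126°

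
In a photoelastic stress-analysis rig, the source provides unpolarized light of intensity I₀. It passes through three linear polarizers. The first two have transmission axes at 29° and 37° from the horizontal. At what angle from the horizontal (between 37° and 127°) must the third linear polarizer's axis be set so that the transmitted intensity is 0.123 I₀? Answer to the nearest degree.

Unpolarized light through the first polarizer → I₁ = ½ I₀, now polarized at 29°.
I₂ = I₁ cos²(37° − 29°) = 0.5 I₀ · cos²(8°) = 0.4903 I₀.
Need I₃/I₀ = 0.123, so cos²(θ − 37°) = 0.123 / 0.4903 = 0.2509.
θ − 37° = arccos(√0.2509) = 59.9°, giving θ ≈ 37 + 59.9 = 96.9°.

θ ≈ 97°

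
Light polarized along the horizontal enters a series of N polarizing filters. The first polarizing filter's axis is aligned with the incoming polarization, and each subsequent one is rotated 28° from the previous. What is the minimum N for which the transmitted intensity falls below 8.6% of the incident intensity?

N = 11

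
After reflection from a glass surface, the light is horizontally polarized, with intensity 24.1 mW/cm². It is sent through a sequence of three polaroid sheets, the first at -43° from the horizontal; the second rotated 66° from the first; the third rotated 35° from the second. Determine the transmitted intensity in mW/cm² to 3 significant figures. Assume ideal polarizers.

By Malus's law, I₁ = 24.1 mW/cm² · cos²(43°) = 12.89 mW/cm².
I₂ = I₁ · cos²(66°) = 12.89 · 0.1654 = 2.133 mW/cm².
I₃ = I₂ · cos²(35°) = 2.133 · 0.671 = 1.431 mW/cm².

I ≈ 1.43 mW/cm²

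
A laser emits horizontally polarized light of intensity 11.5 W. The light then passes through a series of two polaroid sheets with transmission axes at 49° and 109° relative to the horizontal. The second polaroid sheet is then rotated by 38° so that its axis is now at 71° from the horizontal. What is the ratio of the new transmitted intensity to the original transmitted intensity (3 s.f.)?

I_new/I_old ≈ 3.44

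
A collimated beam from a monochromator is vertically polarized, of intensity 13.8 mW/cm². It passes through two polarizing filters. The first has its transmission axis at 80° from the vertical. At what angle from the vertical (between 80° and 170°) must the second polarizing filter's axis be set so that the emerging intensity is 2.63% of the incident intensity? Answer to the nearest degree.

θ ≈ 101°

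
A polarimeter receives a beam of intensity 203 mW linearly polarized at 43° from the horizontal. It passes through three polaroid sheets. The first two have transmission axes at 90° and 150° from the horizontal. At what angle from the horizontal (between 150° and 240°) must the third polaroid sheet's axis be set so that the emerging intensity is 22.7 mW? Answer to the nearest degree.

I₁ = I₀ cos²(90° − 43°) = I₀ cos²(47°) = 0.4651 I₀.
I₂ = I₁ cos²(150° − 90°) = 0.4651 I₀ · cos²(60°) = 0.1163 I₀.
Target fraction: 22.7 / 203 mW = 0.1118 of I₀.
Need I₃/I₀ = 0.1118, so cos²(θ − 150°) = 0.1118 / 0.1163 = 0.9617.
θ − 150° = arccos(√0.9617) = 11.3°, giving θ ≈ 150 + 11.3 = 161.3°.

θ ≈ 161°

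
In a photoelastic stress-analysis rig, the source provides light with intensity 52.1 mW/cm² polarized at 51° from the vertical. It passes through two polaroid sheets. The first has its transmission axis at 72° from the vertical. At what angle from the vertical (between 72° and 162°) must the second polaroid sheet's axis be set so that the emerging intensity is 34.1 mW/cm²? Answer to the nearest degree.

θ ≈ 102°

By Malus's law, I₁ = I₀ cos²(72° − 51°) = I₀ cos²(21°) = 0.8716 I₀.
Target fraction: 34.1 / 52.1 mW/cm² = 0.6545 of I₀.
Need I₂/I₀ = 0.6545, so cos²(θ − 72°) = 0.6545 / 0.8716 = 0.751.
θ − 72° = arccos(√0.751) = 29.9°, giving θ ≈ 72 + 29.9 = 101.9°.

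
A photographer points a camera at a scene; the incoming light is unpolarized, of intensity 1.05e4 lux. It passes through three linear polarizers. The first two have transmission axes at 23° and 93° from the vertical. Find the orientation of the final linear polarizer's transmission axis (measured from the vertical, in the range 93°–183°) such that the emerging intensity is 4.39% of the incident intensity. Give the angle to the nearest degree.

θ ≈ 123°

Unpolarized light through the first polarizer → I₁ = ½ I₀, now polarized at 23°.
I₂ = I₁ cos²(93° − 23°) = 0.5 I₀ · cos²(70°) = 0.05849 I₀.
Need I₃/I₀ = 0.0439, so cos²(θ − 93°) = 0.0439 / 0.05849 = 0.7506.
θ − 93° = arccos(√0.7506) = 30.0°, giving θ ≈ 93 + 30.0 = 123.0°.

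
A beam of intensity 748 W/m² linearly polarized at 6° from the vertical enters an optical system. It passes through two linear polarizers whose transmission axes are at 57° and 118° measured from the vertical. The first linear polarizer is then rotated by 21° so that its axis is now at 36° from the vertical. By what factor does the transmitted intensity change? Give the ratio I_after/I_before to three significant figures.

I_new/I_old ≈ 0.156

Before rotation:
By Malus's law, I₁ = I₀ cos²(57° − 6°) = I₀ cos²(51°) = 0.396 I₀.
I₂ = I₁ cos²(118° − 57°) = 0.396 I₀ · cos²(61°) = 0.09309 I₀.
After rotation:
I₁ = I₀ cos²(36° − 6°) = I₀ cos²(30°) = 0.75 I₀.
I₂ = I₁ cos²(118° − 36°) = 0.75 I₀ · cos²(82°) = 0.01453 I₀.
Ratio = 0.01453 / 0.09309 = 0.1561.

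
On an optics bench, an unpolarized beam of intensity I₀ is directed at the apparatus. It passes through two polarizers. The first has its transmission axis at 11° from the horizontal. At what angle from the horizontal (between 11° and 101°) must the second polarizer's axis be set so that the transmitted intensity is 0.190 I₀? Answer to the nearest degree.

Unpolarized light through the first polarizer → I₁ = ½ I₀, now polarized at 11°.
Need I₂/I₀ = 0.19, so cos²(θ − 11°) = 0.19 / 0.5 = 0.38.
θ − 11° = arccos(√0.38) = 51.9°, giving θ ≈ 11 + 51.9 = 62.9°.

θ ≈ 63°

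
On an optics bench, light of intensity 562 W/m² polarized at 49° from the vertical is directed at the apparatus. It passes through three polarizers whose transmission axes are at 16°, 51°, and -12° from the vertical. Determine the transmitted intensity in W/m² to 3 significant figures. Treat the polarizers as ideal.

I ≈ 54.7 W/m²

I₁ = 562 W/m² · cos²(33°) = 395.3 W/m².
I₂ = I₁ · cos²(35°) = 395.3 · 0.671 = 265.2 W/m².
I₃ = I₂ · cos²(63°) = 265.2 · 0.2061 = 54.67 W/m².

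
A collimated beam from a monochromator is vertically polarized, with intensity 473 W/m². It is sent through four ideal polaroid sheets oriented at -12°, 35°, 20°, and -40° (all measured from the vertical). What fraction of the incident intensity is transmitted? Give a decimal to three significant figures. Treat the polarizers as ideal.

I/I₀ ≈ 0.104

I₁ = 473 W/m² · cos²(12°) = 452.6 W/m².
I₂ = I₁ · cos²(47°) = 452.6 · 0.4651 = 210.5 W/m².
I₃ = I₂ · cos²(15°) = 210.5 · 0.933 = 196.4 W/m².
I₄ = I₃ · cos²(60°) = 196.4 · 0.25 = 49.1 W/m².
Transmitted fraction = 0.1038.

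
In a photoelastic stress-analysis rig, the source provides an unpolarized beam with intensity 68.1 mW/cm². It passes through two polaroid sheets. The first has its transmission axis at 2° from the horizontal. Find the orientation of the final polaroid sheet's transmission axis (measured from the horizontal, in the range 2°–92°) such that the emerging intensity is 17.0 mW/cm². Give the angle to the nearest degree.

Unpolarized light through the first polarizer → I₁ = ½ I₀, now polarized at 2°.
Target fraction: 17.0 / 68.1 mW/cm² = 0.2496 of I₀.
Need I₂/I₀ = 0.2496, so cos²(θ − 2°) = 0.2496 / 0.5 = 0.4993.
θ − 2° = arccos(√0.4993) = 45.0°, giving θ ≈ 2 + 45.0 = 47.0°.

θ ≈ 47°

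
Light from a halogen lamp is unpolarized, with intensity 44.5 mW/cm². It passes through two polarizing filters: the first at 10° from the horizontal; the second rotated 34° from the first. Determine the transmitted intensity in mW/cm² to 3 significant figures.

Unpolarized light through the first polarizer → I₁ = 44.5 mW/cm²/2 = 22.25 mW/cm², polarized at 10°.
I₂ = I₁ · cos²(34°) = 22.25 · 0.6873 = 15.29 mW/cm².

I ≈ 15.3 mW/cm²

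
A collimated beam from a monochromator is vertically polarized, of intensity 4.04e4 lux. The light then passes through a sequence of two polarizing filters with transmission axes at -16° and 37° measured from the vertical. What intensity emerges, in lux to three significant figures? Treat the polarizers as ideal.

By Malus's law, I₁ = 4.04e4 lux · cos²(16°) = 3.733e+04 lux.
I₂ = I₁ · cos²(53°) = 3.733e+04 · 0.3622 = 1.352e+04 lux.

I ≈ 1.35e4 lux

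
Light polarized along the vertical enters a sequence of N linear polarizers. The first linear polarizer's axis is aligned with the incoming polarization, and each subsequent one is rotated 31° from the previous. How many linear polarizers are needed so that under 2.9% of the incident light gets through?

N = 13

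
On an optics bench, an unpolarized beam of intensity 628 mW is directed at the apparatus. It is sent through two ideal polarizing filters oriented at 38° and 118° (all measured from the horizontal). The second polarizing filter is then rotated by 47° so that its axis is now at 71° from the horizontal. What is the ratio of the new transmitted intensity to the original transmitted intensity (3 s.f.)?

I_new/I_old ≈ 23.3

Before rotation:
Unpolarized light through the first polarizer → I₁ = ½ I₀, now polarized at 38°.
I₂ = I₁ cos²(118° − 38°) = 0.5 I₀ · cos²(80°) = 0.01508 I₀.
After rotation:
Unpolarized light through the first polarizer → I₁ = ½ I₀, now polarized at 38°.
I₂ = I₁ cos²(71° − 38°) = 0.5 I₀ · cos²(33°) = 0.3517 I₀.
Ratio = 0.3517 / 0.01508 = 23.33.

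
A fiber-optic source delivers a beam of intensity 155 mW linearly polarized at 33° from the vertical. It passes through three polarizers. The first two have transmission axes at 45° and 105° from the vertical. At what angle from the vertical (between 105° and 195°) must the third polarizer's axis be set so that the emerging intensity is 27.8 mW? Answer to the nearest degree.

I₁ = I₀ cos²(45° − 33°) = I₀ cos²(12°) = 0.9568 I₀.
I₂ = I₁ cos²(105° − 45°) = 0.9568 I₀ · cos²(60°) = 0.2392 I₀.
Target fraction: 27.8 / 155 mW = 0.1794 of I₀.
Need I₃/I₀ = 0.1794, so cos²(θ − 105°) = 0.1794 / 0.2392 = 0.7498.
θ − 105° = arccos(√0.7498) = 30.0°, giving θ ≈ 105 + 30.0 = 135.0°.

θ ≈ 135°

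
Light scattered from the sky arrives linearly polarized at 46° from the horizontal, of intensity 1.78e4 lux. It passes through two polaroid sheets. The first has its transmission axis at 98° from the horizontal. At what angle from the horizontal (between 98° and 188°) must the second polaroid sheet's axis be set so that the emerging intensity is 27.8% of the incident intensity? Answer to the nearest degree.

θ ≈ 129°

I₁ = I₀ cos²(98° − 46°) = I₀ cos²(52°) = 0.379 I₀.
Need I₂/I₀ = 0.278, so cos²(θ − 98°) = 0.278 / 0.379 = 0.7334.
θ − 98° = arccos(√0.7334) = 31.1°, giving θ ≈ 98 + 31.1 = 129.1°.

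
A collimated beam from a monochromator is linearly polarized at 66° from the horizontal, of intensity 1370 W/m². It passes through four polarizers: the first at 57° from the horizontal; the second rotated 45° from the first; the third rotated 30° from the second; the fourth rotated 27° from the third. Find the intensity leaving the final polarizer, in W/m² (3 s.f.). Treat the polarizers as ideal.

I₁ = 1370 W/m² · cos²(9°) = 1336 W/m².
I₂ = I₁ · cos²(45°) = 1336 · 0.5 = 668.2 W/m².
I₃ = I₂ · cos²(30°) = 668.2 · 0.75 = 501.2 W/m².
I₄ = I₃ · cos²(27°) = 501.2 · 0.7939 = 397.9 W/m².

I ≈ 398 W/m²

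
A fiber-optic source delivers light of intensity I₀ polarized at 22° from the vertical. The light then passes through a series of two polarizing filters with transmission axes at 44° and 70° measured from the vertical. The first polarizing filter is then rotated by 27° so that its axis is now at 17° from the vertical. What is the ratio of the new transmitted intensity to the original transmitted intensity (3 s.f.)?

I_new/I_old ≈ 0.518

Before rotation:
I₁ = I₀ cos²(44° − 22°) = I₀ cos²(22°) = 0.8597 I₀.
I₂ = I₁ cos²(70° − 44°) = 0.8597 I₀ · cos²(26°) = 0.6945 I₀.
After rotation:
I₁ = I₀ cos²(17° − 22°) = I₀ cos²(5°) = 0.9924 I₀.
I₂ = I₁ cos²(70° − 17°) = 0.9924 I₀ · cos²(53°) = 0.3594 I₀.
Ratio = 0.3594 / 0.6945 = 0.5176.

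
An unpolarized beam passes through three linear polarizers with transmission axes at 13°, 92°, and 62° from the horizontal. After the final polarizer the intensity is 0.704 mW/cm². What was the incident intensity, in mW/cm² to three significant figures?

I₀ ≈ 51.6 mW/cm²

Unpolarized light through the first polarizer → I₁ = ½ I₀, now polarized at 13°.
I₂ = I₁ cos²(92° − 13°) = 0.5 I₀ · cos²(79°) = 0.0182 I₀.
I₃ = I₂ cos²(62° − 92°) = 0.0182 I₀ · cos²(30°) = 0.01365 I₀.
So 0.704 mW/cm² = 0.01365 I₀, giving I₀ = 0.704/0.01365 = 51.56 mW/cm².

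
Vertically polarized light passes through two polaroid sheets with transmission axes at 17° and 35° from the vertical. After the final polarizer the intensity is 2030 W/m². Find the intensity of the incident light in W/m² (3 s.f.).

By Malus's law, I₁ = I₀ cos²(17° − 0°) = I₀ cos²(17°) = 0.9145 I₀.
I₂ = I₁ cos²(35° − 17°) = 0.9145 I₀ · cos²(18°) = 0.8272 I₀.
So 2030 W/m² = 0.8272 I₀, giving I₀ = 2030/0.8272 = 2454 W/m².

I₀ ≈ 2450 W/m²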